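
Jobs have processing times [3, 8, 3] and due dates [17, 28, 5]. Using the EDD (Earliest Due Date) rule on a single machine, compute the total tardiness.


Sort by due date (EDD order): [(3, 5), (3, 17), (8, 28)]
Compute completion times and tardiness:
  Job 1: p=3, d=5, C=3, tardiness=max(0,3-5)=0
  Job 2: p=3, d=17, C=6, tardiness=max(0,6-17)=0
  Job 3: p=8, d=28, C=14, tardiness=max(0,14-28)=0
Total tardiness = 0

0


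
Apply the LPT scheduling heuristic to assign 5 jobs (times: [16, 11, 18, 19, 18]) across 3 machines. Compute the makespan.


Sort jobs in decreasing order (LPT): [19, 18, 18, 16, 11]
Assign each job to the least loaded machine:
  Machine 1: jobs [19], load = 19
  Machine 2: jobs [18, 16], load = 34
  Machine 3: jobs [18, 11], load = 29
Makespan = max load = 34

34


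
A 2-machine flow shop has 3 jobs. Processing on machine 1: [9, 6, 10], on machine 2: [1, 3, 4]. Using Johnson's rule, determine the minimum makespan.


Apply Johnson's rule:
  Group 1 (a <= b): []
  Group 2 (a > b): [(3, 10, 4), (2, 6, 3), (1, 9, 1)]
Optimal job order: [3, 2, 1]
Schedule:
  Job 3: M1 done at 10, M2 done at 14
  Job 2: M1 done at 16, M2 done at 19
  Job 1: M1 done at 25, M2 done at 26
Makespan = 26

26


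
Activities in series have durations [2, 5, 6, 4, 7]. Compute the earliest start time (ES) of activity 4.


Activity 4 starts after activities 1 through 3 complete.
Predecessor durations: [2, 5, 6]
ES = 2 + 5 + 6 = 13

13


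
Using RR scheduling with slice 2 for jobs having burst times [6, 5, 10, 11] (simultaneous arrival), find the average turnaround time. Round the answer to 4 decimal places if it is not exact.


Time quantum = 2
Execution trace:
  J1 runs 2 units, time = 2
  J2 runs 2 units, time = 4
  J3 runs 2 units, time = 6
  J4 runs 2 units, time = 8
  J1 runs 2 units, time = 10
  J2 runs 2 units, time = 12
  J3 runs 2 units, time = 14
  J4 runs 2 units, time = 16
  J1 runs 2 units, time = 18
  J2 runs 1 units, time = 19
  J3 runs 2 units, time = 21
  J4 runs 2 units, time = 23
  J3 runs 2 units, time = 25
  J4 runs 2 units, time = 27
  J3 runs 2 units, time = 29
  J4 runs 2 units, time = 31
  J4 runs 1 units, time = 32
Finish times: [18, 19, 29, 32]
Average turnaround = 98/4 = 24.5

24.5


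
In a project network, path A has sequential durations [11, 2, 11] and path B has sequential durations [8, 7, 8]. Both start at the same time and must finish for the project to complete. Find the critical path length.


Path A total = 11 + 2 + 11 = 24
Path B total = 8 + 7 + 8 = 23
Critical path = longest path = max(24, 23) = 24

24


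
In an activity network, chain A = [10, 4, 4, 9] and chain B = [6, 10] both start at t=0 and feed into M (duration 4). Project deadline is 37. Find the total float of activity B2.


Forward pass: ES(B2) = sum of predecessors on chain B = 6
EF = ES + duration = 6 + 10 = 16
Backward pass: LF(M) = deadline = 37; LS(M) = 37 - 4 = 33
LF(B2) = LS(M) - sum(successors on chain B) = 33 - 0 = 33
LS = LF - duration = 33 - 10 = 23
Total float = LS - ES = 23 - 6 = 17

17


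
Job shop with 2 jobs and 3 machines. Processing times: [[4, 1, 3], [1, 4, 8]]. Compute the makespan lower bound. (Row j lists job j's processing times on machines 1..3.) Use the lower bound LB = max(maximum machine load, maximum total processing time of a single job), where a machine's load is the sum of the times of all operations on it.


Machine loads:
  Machine 1: 4 + 1 = 5
  Machine 2: 1 + 4 = 5
  Machine 3: 3 + 8 = 11
Max machine load = 11
Job totals:
  Job 1: 8
  Job 2: 13
Max job total = 13
Lower bound = max(11, 13) = 13

13


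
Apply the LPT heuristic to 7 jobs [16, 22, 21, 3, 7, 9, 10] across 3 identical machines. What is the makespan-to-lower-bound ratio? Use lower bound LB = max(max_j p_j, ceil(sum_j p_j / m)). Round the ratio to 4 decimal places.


LPT order: [22, 21, 16, 10, 9, 7, 3]
Machine loads after assignment: [29, 30, 29]
LPT makespan = 30
Lower bound = max(max_job, ceil(total/3)) = max(22, 30) = 30
Ratio = 30 / 30 = 1.0

1.0


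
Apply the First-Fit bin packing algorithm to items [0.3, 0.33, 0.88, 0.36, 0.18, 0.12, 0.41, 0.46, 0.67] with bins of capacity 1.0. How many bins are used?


Place items sequentially using First-Fit:
  Item 0.3 -> new Bin 1
  Item 0.33 -> Bin 1 (now 0.63)
  Item 0.88 -> new Bin 2
  Item 0.36 -> Bin 1 (now 0.99)
  Item 0.18 -> new Bin 3
  Item 0.12 -> Bin 2 (now 1.0)
  Item 0.41 -> Bin 3 (now 0.59)
  Item 0.46 -> new Bin 4
  Item 0.67 -> new Bin 5
Total bins used = 5

5


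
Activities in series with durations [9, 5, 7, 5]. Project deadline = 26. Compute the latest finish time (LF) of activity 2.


LF(activity 2) = deadline - sum of successor durations
Successors: activities 3 through 4 with durations [7, 5]
Sum of successor durations = 12
LF = 26 - 12 = 14

14


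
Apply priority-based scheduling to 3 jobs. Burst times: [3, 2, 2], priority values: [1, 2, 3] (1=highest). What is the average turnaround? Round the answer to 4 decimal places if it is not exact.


Sort by priority (ascending = highest first):
Order: [(1, 3), (2, 2), (3, 2)]
Completion times:
  Priority 1, burst=3, C=3
  Priority 2, burst=2, C=5
  Priority 3, burst=2, C=7
Average turnaround = 15/3 = 5.0

5.0


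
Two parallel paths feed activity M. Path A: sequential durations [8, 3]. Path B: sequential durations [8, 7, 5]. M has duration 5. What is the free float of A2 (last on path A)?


ES(A2) = sum of predecessors on chain A = 8
EF(A2) = ES + duration = 8 + 3 = 11
Successor of A2 is M. ES(M) = max(sum(A), sum(B)) = max(11, 20) = 20
Free float = ES(successor) - EF(current) = 20 - 11 = 9

9


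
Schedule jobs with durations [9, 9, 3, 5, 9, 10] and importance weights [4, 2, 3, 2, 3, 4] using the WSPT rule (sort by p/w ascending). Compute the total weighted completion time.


Compute p/w ratios and sort ascending (WSPT): [(3, 3), (9, 4), (5, 2), (10, 4), (9, 3), (9, 2)]
Compute weighted completion times:
  Job (p=3,w=3): C=3, w*C=3*3=9
  Job (p=9,w=4): C=12, w*C=4*12=48
  Job (p=5,w=2): C=17, w*C=2*17=34
  Job (p=10,w=4): C=27, w*C=4*27=108
  Job (p=9,w=3): C=36, w*C=3*36=108
  Job (p=9,w=2): C=45, w*C=2*45=90
Total weighted completion time = 397

397


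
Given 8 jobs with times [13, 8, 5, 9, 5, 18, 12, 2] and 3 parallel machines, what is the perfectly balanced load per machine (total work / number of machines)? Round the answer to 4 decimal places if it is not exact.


Total processing time = 13 + 8 + 5 + 9 + 5 + 18 + 12 + 2 = 72
Number of machines = 3
Ideal balanced load = 72 / 3 = 24.0

24.0


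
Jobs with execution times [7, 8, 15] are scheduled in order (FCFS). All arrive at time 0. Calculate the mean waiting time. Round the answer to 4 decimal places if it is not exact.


FCFS order (as given): [7, 8, 15]
Waiting times:
  Job 1: wait = 0
  Job 2: wait = 7
  Job 3: wait = 15
Sum of waiting times = 22
Average waiting time = 22/3 = 7.3333

7.3333


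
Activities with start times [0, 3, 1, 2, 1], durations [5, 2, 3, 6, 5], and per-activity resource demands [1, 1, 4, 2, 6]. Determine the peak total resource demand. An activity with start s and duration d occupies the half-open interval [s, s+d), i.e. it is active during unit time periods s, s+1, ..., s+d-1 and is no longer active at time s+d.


Each activity i is active on [start_i, start_i + duration_i).
Compute total resource usage per time slot:
  t=0: active resources = [1], total = 1
  t=1: active resources = [1, 4, 6], total = 11
  t=2: active resources = [1, 4, 2, 6], total = 13
  t=3: active resources = [1, 1, 4, 2, 6], total = 14
  t=4: active resources = [1, 1, 2, 6], total = 10
  t=5: active resources = [2, 6], total = 8
  t=6: active resources = [2], total = 2
  t=7: active resources = [2], total = 2
Peak resource demand = 14

14


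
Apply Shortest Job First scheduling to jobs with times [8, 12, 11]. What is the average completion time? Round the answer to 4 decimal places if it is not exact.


SJF order (ascending): [8, 11, 12]
Completion times:
  Job 1: burst=8, C=8
  Job 2: burst=11, C=19
  Job 3: burst=12, C=31
Average completion = 58/3 = 19.3333

19.3333


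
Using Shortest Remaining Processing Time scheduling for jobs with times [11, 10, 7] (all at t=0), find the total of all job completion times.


Since all jobs arrive at t=0, SRPT equals SPT ordering.
SPT order: [7, 10, 11]
Completion times:
  Job 1: p=7, C=7
  Job 2: p=10, C=17
  Job 3: p=11, C=28
Total completion time = 7 + 17 + 28 = 52

52


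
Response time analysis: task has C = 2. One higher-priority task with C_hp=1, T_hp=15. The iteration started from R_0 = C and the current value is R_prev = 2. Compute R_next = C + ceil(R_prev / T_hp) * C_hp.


R_next = C + ceil(R_prev / T_hp) * C_hp
ceil(2 / 15) = ceil(0.1333) = 1
Interference = 1 * 1 = 1
R_next = 2 + 1 = 3

3


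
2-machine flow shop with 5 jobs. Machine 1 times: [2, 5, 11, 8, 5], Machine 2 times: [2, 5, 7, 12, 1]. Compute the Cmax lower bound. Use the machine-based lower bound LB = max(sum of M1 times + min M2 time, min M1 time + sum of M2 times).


LB1 = sum(M1 times) + min(M2 times) = 31 + 1 = 32
LB2 = min(M1 times) + sum(M2 times) = 2 + 27 = 29
Lower bound = max(LB1, LB2) = max(32, 29) = 32

32


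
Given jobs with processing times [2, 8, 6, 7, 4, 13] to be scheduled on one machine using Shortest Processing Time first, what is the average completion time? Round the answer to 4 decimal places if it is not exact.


Sort jobs by processing time (SPT order): [2, 4, 6, 7, 8, 13]
Compute completion times sequentially:
  Job 1: processing = 2, completes at 2
  Job 2: processing = 4, completes at 6
  Job 3: processing = 6, completes at 12
  Job 4: processing = 7, completes at 19
  Job 5: processing = 8, completes at 27
  Job 6: processing = 13, completes at 40
Sum of completion times = 106
Average completion time = 106/6 = 17.6667

17.6667


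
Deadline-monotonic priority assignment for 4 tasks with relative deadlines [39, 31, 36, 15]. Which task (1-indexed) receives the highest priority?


Sort tasks by relative deadline (ascending):
  Task 4: deadline = 15
  Task 2: deadline = 31
  Task 3: deadline = 36
  Task 1: deadline = 39
Priority order (highest first): [4, 2, 3, 1]
Highest priority task = 4

4


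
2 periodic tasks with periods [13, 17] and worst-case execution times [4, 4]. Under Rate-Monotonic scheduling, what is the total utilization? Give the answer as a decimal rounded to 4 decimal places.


Compute individual utilizations (exact fractions):
  Task 1: C/T = 4/13 (approx. 0.3077)
  Task 2: C/T = 4/17 (approx. 0.2353)
Total utilization U = 4/13 + 4/17 = 120/221
Rounded to 4 decimal places: U = 0.5430
RM (Liu & Layland) bound for 2 tasks = 0.828427; compare with U = 120/221 (approx. 0.542986)
U <= bound, so schedulable by RM sufficient condition.

0.5430


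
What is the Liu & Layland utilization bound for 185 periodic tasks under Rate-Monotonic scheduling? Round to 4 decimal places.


Compute 2^(1/185) = 1.0037537693
Subtract 1: 1.0037537693 - 1 = 0.0037537693
Multiply by n: 185 * 0.0037537693 = 0.6944473205
Round to 4 dp: 0.6944

0.6944


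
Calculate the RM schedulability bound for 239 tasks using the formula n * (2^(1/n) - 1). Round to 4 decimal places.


Compute 2^(1/239) = 1.0029044070
Subtract 1: 1.0029044070 - 1 = 0.0029044070
Multiply by n: 239 * 0.0029044070 = 0.6941532730
Round to 4 dp: 0.6942

0.6942


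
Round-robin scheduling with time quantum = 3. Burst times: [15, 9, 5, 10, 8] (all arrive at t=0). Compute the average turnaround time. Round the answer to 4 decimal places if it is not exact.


Time quantum = 3
Execution trace:
  J1 runs 3 units, time = 3
  J2 runs 3 units, time = 6
  J3 runs 3 units, time = 9
  J4 runs 3 units, time = 12
  J5 runs 3 units, time = 15
  J1 runs 3 units, time = 18
  J2 runs 3 units, time = 21
  J3 runs 2 units, time = 23
  J4 runs 3 units, time = 26
  J5 runs 3 units, time = 29
  J1 runs 3 units, time = 32
  J2 runs 3 units, time = 35
  J4 runs 3 units, time = 38
  J5 runs 2 units, time = 40
  J1 runs 3 units, time = 43
  J4 runs 1 units, time = 44
  J1 runs 3 units, time = 47
Finish times: [47, 35, 23, 44, 40]
Average turnaround = 189/5 = 37.8

37.8


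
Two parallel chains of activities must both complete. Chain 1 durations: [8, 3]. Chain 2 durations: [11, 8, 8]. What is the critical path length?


Path A total = 8 + 3 = 11
Path B total = 11 + 8 + 8 = 27
Critical path = longest path = max(11, 27) = 27

27


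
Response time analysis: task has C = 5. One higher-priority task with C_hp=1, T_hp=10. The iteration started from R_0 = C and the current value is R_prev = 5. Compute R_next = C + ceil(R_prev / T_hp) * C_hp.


R_next = C + ceil(R_prev / T_hp) * C_hp
ceil(5 / 10) = ceil(0.5) = 1
Interference = 1 * 1 = 1
R_next = 5 + 1 = 6

6


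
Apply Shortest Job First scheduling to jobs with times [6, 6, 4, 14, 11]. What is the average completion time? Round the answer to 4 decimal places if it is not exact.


SJF order (ascending): [4, 6, 6, 11, 14]
Completion times:
  Job 1: burst=4, C=4
  Job 2: burst=6, C=10
  Job 3: burst=6, C=16
  Job 4: burst=11, C=27
  Job 5: burst=14, C=41
Average completion = 98/5 = 19.6

19.6


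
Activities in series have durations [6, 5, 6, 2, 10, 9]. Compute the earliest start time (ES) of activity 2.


Activity 2 starts after activities 1 through 1 complete.
Predecessor durations: [6]
ES = 6 = 6

6


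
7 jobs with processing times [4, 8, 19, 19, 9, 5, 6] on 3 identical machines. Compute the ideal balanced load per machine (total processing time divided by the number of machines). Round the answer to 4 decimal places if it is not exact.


Total processing time = 4 + 8 + 19 + 19 + 9 + 5 + 6 = 70
Number of machines = 3
Ideal balanced load = 70 / 3 = 23.3333

23.3333


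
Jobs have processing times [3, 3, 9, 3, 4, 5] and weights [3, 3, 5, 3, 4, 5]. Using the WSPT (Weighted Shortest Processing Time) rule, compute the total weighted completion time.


Compute p/w ratios and sort ascending (WSPT): [(3, 3), (3, 3), (3, 3), (4, 4), (5, 5), (9, 5)]
Compute weighted completion times:
  Job (p=3,w=3): C=3, w*C=3*3=9
  Job (p=3,w=3): C=6, w*C=3*6=18
  Job (p=3,w=3): C=9, w*C=3*9=27
  Job (p=4,w=4): C=13, w*C=4*13=52
  Job (p=5,w=5): C=18, w*C=5*18=90
  Job (p=9,w=5): C=27, w*C=5*27=135
Total weighted completion time = 331

331


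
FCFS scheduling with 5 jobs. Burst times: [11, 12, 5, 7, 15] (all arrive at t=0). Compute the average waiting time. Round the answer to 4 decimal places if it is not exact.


FCFS order (as given): [11, 12, 5, 7, 15]
Waiting times:
  Job 1: wait = 0
  Job 2: wait = 11
  Job 3: wait = 23
  Job 4: wait = 28
  Job 5: wait = 35
Sum of waiting times = 97
Average waiting time = 97/5 = 19.4

19.4


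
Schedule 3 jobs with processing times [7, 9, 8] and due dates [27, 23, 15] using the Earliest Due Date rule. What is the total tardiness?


Sort by due date (EDD order): [(8, 15), (9, 23), (7, 27)]
Compute completion times and tardiness:
  Job 1: p=8, d=15, C=8, tardiness=max(0,8-15)=0
  Job 2: p=9, d=23, C=17, tardiness=max(0,17-23)=0
  Job 3: p=7, d=27, C=24, tardiness=max(0,24-27)=0
Total tardiness = 0

0


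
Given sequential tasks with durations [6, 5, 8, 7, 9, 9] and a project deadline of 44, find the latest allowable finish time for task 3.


LF(activity 3) = deadline - sum of successor durations
Successors: activities 4 through 6 with durations [7, 9, 9]
Sum of successor durations = 25
LF = 44 - 25 = 19

19


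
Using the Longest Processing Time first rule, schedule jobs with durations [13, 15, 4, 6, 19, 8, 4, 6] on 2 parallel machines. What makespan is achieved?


Sort jobs in decreasing order (LPT): [19, 15, 13, 8, 6, 6, 4, 4]
Assign each job to the least loaded machine:
  Machine 1: jobs [19, 8, 6, 4], load = 37
  Machine 2: jobs [15, 13, 6, 4], load = 38
Makespan = max load = 38

38


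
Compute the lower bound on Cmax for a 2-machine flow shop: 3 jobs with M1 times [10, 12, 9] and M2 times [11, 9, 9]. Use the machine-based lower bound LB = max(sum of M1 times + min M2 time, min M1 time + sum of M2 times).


LB1 = sum(M1 times) + min(M2 times) = 31 + 9 = 40
LB2 = min(M1 times) + sum(M2 times) = 9 + 29 = 38
Lower bound = max(LB1, LB2) = max(40, 38) = 40

40


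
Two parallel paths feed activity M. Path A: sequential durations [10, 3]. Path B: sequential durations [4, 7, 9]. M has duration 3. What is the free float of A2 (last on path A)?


ES(A2) = sum of predecessors on chain A = 10
EF(A2) = ES + duration = 10 + 3 = 13
Successor of A2 is M. ES(M) = max(sum(A), sum(B)) = max(13, 20) = 20
Free float = ES(successor) - EF(current) = 20 - 13 = 7

7


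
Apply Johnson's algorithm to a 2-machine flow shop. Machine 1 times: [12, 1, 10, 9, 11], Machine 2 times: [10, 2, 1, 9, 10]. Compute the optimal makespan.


Apply Johnson's rule:
  Group 1 (a <= b): [(2, 1, 2), (4, 9, 9)]
  Group 2 (a > b): [(1, 12, 10), (5, 11, 10), (3, 10, 1)]
Optimal job order: [2, 4, 1, 5, 3]
Schedule:
  Job 2: M1 done at 1, M2 done at 3
  Job 4: M1 done at 10, M2 done at 19
  Job 1: M1 done at 22, M2 done at 32
  Job 5: M1 done at 33, M2 done at 43
  Job 3: M1 done at 43, M2 done at 44
Makespan = 44

44


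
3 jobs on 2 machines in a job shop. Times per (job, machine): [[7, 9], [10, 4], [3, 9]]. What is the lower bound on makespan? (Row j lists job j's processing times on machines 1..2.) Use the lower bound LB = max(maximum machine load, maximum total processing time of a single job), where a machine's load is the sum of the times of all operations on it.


Machine loads:
  Machine 1: 7 + 10 + 3 = 20
  Machine 2: 9 + 4 + 9 = 22
Max machine load = 22
Job totals:
  Job 1: 16
  Job 2: 14
  Job 3: 12
Max job total = 16
Lower bound = max(22, 16) = 22

22


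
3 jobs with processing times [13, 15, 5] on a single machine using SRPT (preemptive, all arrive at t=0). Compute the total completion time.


Since all jobs arrive at t=0, SRPT equals SPT ordering.
SPT order: [5, 13, 15]
Completion times:
  Job 1: p=5, C=5
  Job 2: p=13, C=18
  Job 3: p=15, C=33
Total completion time = 5 + 18 + 33 = 56

56


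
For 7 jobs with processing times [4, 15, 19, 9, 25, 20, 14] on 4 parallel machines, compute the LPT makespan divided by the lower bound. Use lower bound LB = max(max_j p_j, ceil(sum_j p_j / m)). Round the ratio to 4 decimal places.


LPT order: [25, 20, 19, 15, 14, 9, 4]
Machine loads after assignment: [25, 24, 28, 29]
LPT makespan = 29
Lower bound = max(max_job, ceil(total/4)) = max(25, 27) = 27
Ratio = 29 / 27 = 1.0741

1.0741


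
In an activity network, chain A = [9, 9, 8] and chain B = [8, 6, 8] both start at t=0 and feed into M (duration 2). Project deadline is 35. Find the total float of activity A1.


Forward pass: ES(A1) = sum of predecessors on chain A = 0
EF = ES + duration = 0 + 9 = 9
Backward pass: LF(M) = deadline = 35; LS(M) = 35 - 2 = 33
LF(A1) = LS(M) - sum(successors on chain A) = 33 - 17 = 16
LS = LF - duration = 16 - 9 = 7
Total float = LS - ES = 7 - 0 = 7

7


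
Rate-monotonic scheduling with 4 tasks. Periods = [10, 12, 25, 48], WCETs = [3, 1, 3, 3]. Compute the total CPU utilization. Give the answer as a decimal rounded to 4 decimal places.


Compute individual utilizations (exact fractions):
  Task 1: C/T = 3/10 (approx. 0.3)
  Task 2: C/T = 1/12 (approx. 0.0833)
  Task 3: C/T = 3/25 (approx. 0.12)
  Task 4: C/T = 3/48 = 1/16 (approx. 0.0625)
Total utilization U = 3/10 + 1/12 + 3/25 + 1/16 = 679/1200
Rounded to 4 decimal places: U = 0.5658
RM (Liu & Layland) bound for 4 tasks = 0.756828; compare with U = 679/1200 (approx. 0.565833)
U <= bound, so schedulable by RM sufficient condition.

0.5658


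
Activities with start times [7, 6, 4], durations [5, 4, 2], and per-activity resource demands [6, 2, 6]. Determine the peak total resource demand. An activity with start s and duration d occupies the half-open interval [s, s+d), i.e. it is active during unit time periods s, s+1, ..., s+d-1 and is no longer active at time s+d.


Each activity i is active on [start_i, start_i + duration_i).
Compute total resource usage per time slot:
  t=0: active resources = [], total = 0
  t=1: active resources = [], total = 0
  t=2: active resources = [], total = 0
  t=3: active resources = [], total = 0
  t=4: active resources = [6], total = 6
  t=5: active resources = [6], total = 6
  t=6: active resources = [2], total = 2
  t=7: active resources = [6, 2], total = 8
  t=8: active resources = [6, 2], total = 8
  t=9: active resources = [6, 2], total = 8
  t=10: active resources = [6], total = 6
  t=11: active resources = [6], total = 6
Peak resource demand = 8

8


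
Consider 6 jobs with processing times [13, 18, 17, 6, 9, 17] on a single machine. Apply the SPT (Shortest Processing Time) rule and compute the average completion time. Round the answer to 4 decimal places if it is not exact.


Sort jobs by processing time (SPT order): [6, 9, 13, 17, 17, 18]
Compute completion times sequentially:
  Job 1: processing = 6, completes at 6
  Job 2: processing = 9, completes at 15
  Job 3: processing = 13, completes at 28
  Job 4: processing = 17, completes at 45
  Job 5: processing = 17, completes at 62
  Job 6: processing = 18, completes at 80
Sum of completion times = 236
Average completion time = 236/6 = 39.3333

39.3333


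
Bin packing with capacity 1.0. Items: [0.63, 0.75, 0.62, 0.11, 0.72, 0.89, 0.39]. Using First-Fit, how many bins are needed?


Place items sequentially using First-Fit:
  Item 0.63 -> new Bin 1
  Item 0.75 -> new Bin 2
  Item 0.62 -> new Bin 3
  Item 0.11 -> Bin 1 (now 0.74)
  Item 0.72 -> new Bin 4
  Item 0.89 -> new Bin 5
  Item 0.39 -> new Bin 6
Total bins used = 6

6


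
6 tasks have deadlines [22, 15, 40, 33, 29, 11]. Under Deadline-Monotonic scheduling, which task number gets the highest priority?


Sort tasks by relative deadline (ascending):
  Task 6: deadline = 11
  Task 2: deadline = 15
  Task 1: deadline = 22
  Task 5: deadline = 29
  Task 4: deadline = 33
  Task 3: deadline = 40
Priority order (highest first): [6, 2, 1, 5, 4, 3]
Highest priority task = 6

6


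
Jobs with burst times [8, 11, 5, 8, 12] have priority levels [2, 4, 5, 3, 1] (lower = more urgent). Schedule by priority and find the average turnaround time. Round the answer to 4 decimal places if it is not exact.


Sort by priority (ascending = highest first):
Order: [(1, 12), (2, 8), (3, 8), (4, 11), (5, 5)]
Completion times:
  Priority 1, burst=12, C=12
  Priority 2, burst=8, C=20
  Priority 3, burst=8, C=28
  Priority 4, burst=11, C=39
  Priority 5, burst=5, C=44
Average turnaround = 143/5 = 28.6

28.6


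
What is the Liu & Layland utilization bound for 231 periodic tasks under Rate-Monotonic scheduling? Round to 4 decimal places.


Compute 2^(1/231) = 1.0030051436
Subtract 1: 1.0030051436 - 1 = 0.0030051436
Multiply by n: 231 * 0.0030051436 = 0.6941881716
Round to 4 dp: 0.6942

0.6942


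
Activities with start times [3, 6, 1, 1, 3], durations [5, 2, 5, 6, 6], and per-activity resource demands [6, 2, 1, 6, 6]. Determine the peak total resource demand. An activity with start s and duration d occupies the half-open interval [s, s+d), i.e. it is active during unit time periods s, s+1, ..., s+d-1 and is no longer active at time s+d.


Each activity i is active on [start_i, start_i + duration_i).
Compute total resource usage per time slot:
  t=0: active resources = [], total = 0
  t=1: active resources = [1, 6], total = 7
  t=2: active resources = [1, 6], total = 7
  t=3: active resources = [6, 1, 6, 6], total = 19
  t=4: active resources = [6, 1, 6, 6], total = 19
  t=5: active resources = [6, 1, 6, 6], total = 19
  t=6: active resources = [6, 2, 6, 6], total = 20
  t=7: active resources = [6, 2, 6], total = 14
  t=8: active resources = [6], total = 6
Peak resource demand = 20

20


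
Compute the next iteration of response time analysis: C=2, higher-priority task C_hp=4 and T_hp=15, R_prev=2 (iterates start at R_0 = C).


R_next = C + ceil(R_prev / T_hp) * C_hp
ceil(2 / 15) = ceil(0.1333) = 1
Interference = 1 * 4 = 4
R_next = 2 + 4 = 6

6


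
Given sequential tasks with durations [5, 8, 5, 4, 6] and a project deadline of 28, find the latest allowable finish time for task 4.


LF(activity 4) = deadline - sum of successor durations
Successors: activities 5 through 5 with durations [6]
Sum of successor durations = 6
LF = 28 - 6 = 22

22


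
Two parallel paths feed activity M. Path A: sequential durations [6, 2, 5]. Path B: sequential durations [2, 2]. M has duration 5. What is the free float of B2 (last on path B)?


ES(B2) = sum of predecessors on chain B = 2
EF(B2) = ES + duration = 2 + 2 = 4
Successor of B2 is M. ES(M) = max(sum(A), sum(B)) = max(13, 4) = 13
Free float = ES(successor) - EF(current) = 13 - 4 = 9

9


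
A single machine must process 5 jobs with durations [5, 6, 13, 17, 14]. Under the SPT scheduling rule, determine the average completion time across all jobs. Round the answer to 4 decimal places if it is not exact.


Sort jobs by processing time (SPT order): [5, 6, 13, 14, 17]
Compute completion times sequentially:
  Job 1: processing = 5, completes at 5
  Job 2: processing = 6, completes at 11
  Job 3: processing = 13, completes at 24
  Job 4: processing = 14, completes at 38
  Job 5: processing = 17, completes at 55
Sum of completion times = 133
Average completion time = 133/5 = 26.6

26.6


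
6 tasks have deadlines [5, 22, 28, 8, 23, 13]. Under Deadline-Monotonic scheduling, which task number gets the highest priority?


Sort tasks by relative deadline (ascending):
  Task 1: deadline = 5
  Task 4: deadline = 8
  Task 6: deadline = 13
  Task 2: deadline = 22
  Task 5: deadline = 23
  Task 3: deadline = 28
Priority order (highest first): [1, 4, 6, 2, 5, 3]
Highest priority task = 1

1


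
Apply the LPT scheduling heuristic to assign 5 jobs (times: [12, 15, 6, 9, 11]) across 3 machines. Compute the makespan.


Sort jobs in decreasing order (LPT): [15, 12, 11, 9, 6]
Assign each job to the least loaded machine:
  Machine 1: jobs [15], load = 15
  Machine 2: jobs [12, 6], load = 18
  Machine 3: jobs [11, 9], load = 20
Makespan = max load = 20

20


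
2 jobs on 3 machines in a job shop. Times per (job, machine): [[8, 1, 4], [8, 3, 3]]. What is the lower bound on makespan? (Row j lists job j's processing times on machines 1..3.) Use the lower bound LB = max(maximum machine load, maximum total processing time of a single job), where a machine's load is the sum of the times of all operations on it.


Machine loads:
  Machine 1: 8 + 8 = 16
  Machine 2: 1 + 3 = 4
  Machine 3: 4 + 3 = 7
Max machine load = 16
Job totals:
  Job 1: 13
  Job 2: 14
Max job total = 14
Lower bound = max(16, 14) = 16

16


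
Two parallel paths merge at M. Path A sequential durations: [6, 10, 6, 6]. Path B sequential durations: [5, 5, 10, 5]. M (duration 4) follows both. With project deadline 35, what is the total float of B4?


Forward pass: ES(B4) = sum of predecessors on chain B = 20
EF = ES + duration = 20 + 5 = 25
Backward pass: LF(M) = deadline = 35; LS(M) = 35 - 4 = 31
LF(B4) = LS(M) - sum(successors on chain B) = 31 - 0 = 31
LS = LF - duration = 31 - 5 = 26
Total float = LS - ES = 26 - 20 = 6

6


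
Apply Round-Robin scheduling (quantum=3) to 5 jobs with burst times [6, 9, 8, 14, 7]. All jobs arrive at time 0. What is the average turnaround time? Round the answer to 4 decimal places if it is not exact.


Time quantum = 3
Execution trace:
  J1 runs 3 units, time = 3
  J2 runs 3 units, time = 6
  J3 runs 3 units, time = 9
  J4 runs 3 units, time = 12
  J5 runs 3 units, time = 15
  J1 runs 3 units, time = 18
  J2 runs 3 units, time = 21
  J3 runs 3 units, time = 24
  J4 runs 3 units, time = 27
  J5 runs 3 units, time = 30
  J2 runs 3 units, time = 33
  J3 runs 2 units, time = 35
  J4 runs 3 units, time = 38
  J5 runs 1 units, time = 39
  J4 runs 3 units, time = 42
  J4 runs 2 units, time = 44
Finish times: [18, 33, 35, 44, 39]
Average turnaround = 169/5 = 33.8

33.8


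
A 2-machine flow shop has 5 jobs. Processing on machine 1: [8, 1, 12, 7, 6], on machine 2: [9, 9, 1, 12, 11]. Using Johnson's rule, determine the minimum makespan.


Apply Johnson's rule:
  Group 1 (a <= b): [(2, 1, 9), (5, 6, 11), (4, 7, 12), (1, 8, 9)]
  Group 2 (a > b): [(3, 12, 1)]
Optimal job order: [2, 5, 4, 1, 3]
Schedule:
  Job 2: M1 done at 1, M2 done at 10
  Job 5: M1 done at 7, M2 done at 21
  Job 4: M1 done at 14, M2 done at 33
  Job 1: M1 done at 22, M2 done at 42
  Job 3: M1 done at 34, M2 done at 43
Makespan = 43

43


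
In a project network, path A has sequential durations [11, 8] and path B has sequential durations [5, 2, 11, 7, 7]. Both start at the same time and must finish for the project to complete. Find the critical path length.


Path A total = 11 + 8 = 19
Path B total = 5 + 2 + 11 + 7 + 7 = 32
Critical path = longest path = max(19, 32) = 32

32


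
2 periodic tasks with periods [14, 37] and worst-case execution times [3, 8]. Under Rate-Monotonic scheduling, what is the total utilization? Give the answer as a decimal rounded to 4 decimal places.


Compute individual utilizations (exact fractions):
  Task 1: C/T = 3/14 (approx. 0.2143)
  Task 2: C/T = 8/37 (approx. 0.2162)
Total utilization U = 3/14 + 8/37 = 223/518
Rounded to 4 decimal places: U = 0.4305
RM (Liu & Layland) bound for 2 tasks = 0.828427; compare with U = 223/518 (approx. 0.430502)
U <= bound, so schedulable by RM sufficient condition.

0.4305


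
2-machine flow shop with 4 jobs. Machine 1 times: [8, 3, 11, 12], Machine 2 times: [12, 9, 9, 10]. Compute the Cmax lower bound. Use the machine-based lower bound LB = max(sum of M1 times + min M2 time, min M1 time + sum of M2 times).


LB1 = sum(M1 times) + min(M2 times) = 34 + 9 = 43
LB2 = min(M1 times) + sum(M2 times) = 3 + 40 = 43
Lower bound = max(LB1, LB2) = max(43, 43) = 43

43


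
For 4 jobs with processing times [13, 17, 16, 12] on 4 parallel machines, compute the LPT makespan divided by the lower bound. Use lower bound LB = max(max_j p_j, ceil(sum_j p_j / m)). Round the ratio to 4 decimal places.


LPT order: [17, 16, 13, 12]
Machine loads after assignment: [17, 16, 13, 12]
LPT makespan = 17
Lower bound = max(max_job, ceil(total/4)) = max(17, 15) = 17
Ratio = 17 / 17 = 1.0

1.0


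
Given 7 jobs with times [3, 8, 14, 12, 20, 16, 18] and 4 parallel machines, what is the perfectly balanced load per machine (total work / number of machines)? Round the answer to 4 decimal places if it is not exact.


Total processing time = 3 + 8 + 14 + 12 + 20 + 16 + 18 = 91
Number of machines = 4
Ideal balanced load = 91 / 4 = 22.75

22.75


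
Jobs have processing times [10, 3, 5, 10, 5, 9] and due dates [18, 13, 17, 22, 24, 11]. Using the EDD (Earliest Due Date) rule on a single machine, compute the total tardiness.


Sort by due date (EDD order): [(9, 11), (3, 13), (5, 17), (10, 18), (10, 22), (5, 24)]
Compute completion times and tardiness:
  Job 1: p=9, d=11, C=9, tardiness=max(0,9-11)=0
  Job 2: p=3, d=13, C=12, tardiness=max(0,12-13)=0
  Job 3: p=5, d=17, C=17, tardiness=max(0,17-17)=0
  Job 4: p=10, d=18, C=27, tardiness=max(0,27-18)=9
  Job 5: p=10, d=22, C=37, tardiness=max(0,37-22)=15
  Job 6: p=5, d=24, C=42, tardiness=max(0,42-24)=18
Total tardiness = 42

42


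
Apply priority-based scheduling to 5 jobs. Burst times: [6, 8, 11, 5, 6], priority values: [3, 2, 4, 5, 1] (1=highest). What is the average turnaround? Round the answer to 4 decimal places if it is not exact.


Sort by priority (ascending = highest first):
Order: [(1, 6), (2, 8), (3, 6), (4, 11), (5, 5)]
Completion times:
  Priority 1, burst=6, C=6
  Priority 2, burst=8, C=14
  Priority 3, burst=6, C=20
  Priority 4, burst=11, C=31
  Priority 5, burst=5, C=36
Average turnaround = 107/5 = 21.4

21.4


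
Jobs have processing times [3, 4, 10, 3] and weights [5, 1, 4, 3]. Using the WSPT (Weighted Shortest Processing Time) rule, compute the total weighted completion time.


Compute p/w ratios and sort ascending (WSPT): [(3, 5), (3, 3), (10, 4), (4, 1)]
Compute weighted completion times:
  Job (p=3,w=5): C=3, w*C=5*3=15
  Job (p=3,w=3): C=6, w*C=3*6=18
  Job (p=10,w=4): C=16, w*C=4*16=64
  Job (p=4,w=1): C=20, w*C=1*20=20
Total weighted completion time = 117

117


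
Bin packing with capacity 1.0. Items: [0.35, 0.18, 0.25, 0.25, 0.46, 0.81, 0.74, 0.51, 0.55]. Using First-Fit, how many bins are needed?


Place items sequentially using First-Fit:
  Item 0.35 -> new Bin 1
  Item 0.18 -> Bin 1 (now 0.53)
  Item 0.25 -> Bin 1 (now 0.78)
  Item 0.25 -> new Bin 2
  Item 0.46 -> Bin 2 (now 0.71)
  Item 0.81 -> new Bin 3
  Item 0.74 -> new Bin 4
  Item 0.51 -> new Bin 5
  Item 0.55 -> new Bin 6
Total bins used = 6

6


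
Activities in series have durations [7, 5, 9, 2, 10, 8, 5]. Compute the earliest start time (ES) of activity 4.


Activity 4 starts after activities 1 through 3 complete.
Predecessor durations: [7, 5, 9]
ES = 7 + 5 + 9 = 21

21


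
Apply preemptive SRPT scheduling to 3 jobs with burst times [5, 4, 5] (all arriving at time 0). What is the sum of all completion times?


Since all jobs arrive at t=0, SRPT equals SPT ordering.
SPT order: [4, 5, 5]
Completion times:
  Job 1: p=4, C=4
  Job 2: p=5, C=9
  Job 3: p=5, C=14
Total completion time = 4 + 9 + 14 = 27

27


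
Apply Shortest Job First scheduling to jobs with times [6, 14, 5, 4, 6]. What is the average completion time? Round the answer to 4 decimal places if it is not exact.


SJF order (ascending): [4, 5, 6, 6, 14]
Completion times:
  Job 1: burst=4, C=4
  Job 2: burst=5, C=9
  Job 3: burst=6, C=15
  Job 4: burst=6, C=21
  Job 5: burst=14, C=35
Average completion = 84/5 = 16.8

16.8


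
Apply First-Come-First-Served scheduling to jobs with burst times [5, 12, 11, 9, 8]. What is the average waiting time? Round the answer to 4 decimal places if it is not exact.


FCFS order (as given): [5, 12, 11, 9, 8]
Waiting times:
  Job 1: wait = 0
  Job 2: wait = 5
  Job 3: wait = 17
  Job 4: wait = 28
  Job 5: wait = 37
Sum of waiting times = 87
Average waiting time = 87/5 = 17.4

17.4


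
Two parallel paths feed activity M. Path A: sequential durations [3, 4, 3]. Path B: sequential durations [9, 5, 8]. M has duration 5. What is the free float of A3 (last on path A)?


ES(A3) = sum of predecessors on chain A = 7
EF(A3) = ES + duration = 7 + 3 = 10
Successor of A3 is M. ES(M) = max(sum(A), sum(B)) = max(10, 22) = 22
Free float = ES(successor) - EF(current) = 22 - 10 = 12

12


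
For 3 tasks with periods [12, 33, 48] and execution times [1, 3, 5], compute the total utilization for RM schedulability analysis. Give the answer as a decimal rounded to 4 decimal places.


Compute individual utilizations (exact fractions):
  Task 1: C/T = 1/12 (approx. 0.0833)
  Task 2: C/T = 3/33 = 1/11 (approx. 0.0909)
  Task 3: C/T = 5/48 (approx. 0.1042)
Total utilization U = 1/12 + 1/11 + 5/48 = 49/176
Rounded to 4 decimal places: U = 0.2784
RM (Liu & Layland) bound for 3 tasks = 0.779763; compare with U = 49/176 (approx. 0.278409)
U <= bound, so schedulable by RM sufficient condition.

0.2784


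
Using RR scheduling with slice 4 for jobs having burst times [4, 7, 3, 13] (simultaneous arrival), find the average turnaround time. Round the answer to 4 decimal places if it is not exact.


Time quantum = 4
Execution trace:
  J1 runs 4 units, time = 4
  J2 runs 4 units, time = 8
  J3 runs 3 units, time = 11
  J4 runs 4 units, time = 15
  J2 runs 3 units, time = 18
  J4 runs 4 units, time = 22
  J4 runs 4 units, time = 26
  J4 runs 1 units, time = 27
Finish times: [4, 18, 11, 27]
Average turnaround = 60/4 = 15.0

15.0


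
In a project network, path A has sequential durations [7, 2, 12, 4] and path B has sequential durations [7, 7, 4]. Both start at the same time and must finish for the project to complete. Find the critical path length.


Path A total = 7 + 2 + 12 + 4 = 25
Path B total = 7 + 7 + 4 = 18
Critical path = longest path = max(25, 18) = 25

25


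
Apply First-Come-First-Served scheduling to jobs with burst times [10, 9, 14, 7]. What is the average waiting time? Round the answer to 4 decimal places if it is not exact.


FCFS order (as given): [10, 9, 14, 7]
Waiting times:
  Job 1: wait = 0
  Job 2: wait = 10
  Job 3: wait = 19
  Job 4: wait = 33
Sum of waiting times = 62
Average waiting time = 62/4 = 15.5

15.5


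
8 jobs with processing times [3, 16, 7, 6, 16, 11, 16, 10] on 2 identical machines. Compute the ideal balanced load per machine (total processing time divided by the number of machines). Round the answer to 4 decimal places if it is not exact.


Total processing time = 3 + 16 + 7 + 6 + 16 + 11 + 16 + 10 = 85
Number of machines = 2
Ideal balanced load = 85 / 2 = 42.5

42.5


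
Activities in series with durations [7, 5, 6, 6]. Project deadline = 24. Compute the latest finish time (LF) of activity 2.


LF(activity 2) = deadline - sum of successor durations
Successors: activities 3 through 4 with durations [6, 6]
Sum of successor durations = 12
LF = 24 - 12 = 12

12


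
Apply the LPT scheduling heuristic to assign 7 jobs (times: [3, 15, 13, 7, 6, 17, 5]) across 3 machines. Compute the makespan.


Sort jobs in decreasing order (LPT): [17, 15, 13, 7, 6, 5, 3]
Assign each job to the least loaded machine:
  Machine 1: jobs [17, 5], load = 22
  Machine 2: jobs [15, 6], load = 21
  Machine 3: jobs [13, 7, 3], load = 23
Makespan = max load = 23

23


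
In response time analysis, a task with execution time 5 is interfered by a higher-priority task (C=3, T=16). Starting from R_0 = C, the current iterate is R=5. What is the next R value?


R_next = C + ceil(R_prev / T_hp) * C_hp
ceil(5 / 16) = ceil(0.3125) = 1
Interference = 1 * 3 = 3
R_next = 5 + 3 = 8

8


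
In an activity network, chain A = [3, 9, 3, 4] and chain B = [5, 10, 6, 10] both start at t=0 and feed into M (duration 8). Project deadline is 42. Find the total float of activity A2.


Forward pass: ES(A2) = sum of predecessors on chain A = 3
EF = ES + duration = 3 + 9 = 12
Backward pass: LF(M) = deadline = 42; LS(M) = 42 - 8 = 34
LF(A2) = LS(M) - sum(successors on chain A) = 34 - 7 = 27
LS = LF - duration = 27 - 9 = 18
Total float = LS - ES = 18 - 3 = 15

15


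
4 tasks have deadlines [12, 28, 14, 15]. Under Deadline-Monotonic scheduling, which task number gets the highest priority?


Sort tasks by relative deadline (ascending):
  Task 1: deadline = 12
  Task 3: deadline = 14
  Task 4: deadline = 15
  Task 2: deadline = 28
Priority order (highest first): [1, 3, 4, 2]
Highest priority task = 1

1


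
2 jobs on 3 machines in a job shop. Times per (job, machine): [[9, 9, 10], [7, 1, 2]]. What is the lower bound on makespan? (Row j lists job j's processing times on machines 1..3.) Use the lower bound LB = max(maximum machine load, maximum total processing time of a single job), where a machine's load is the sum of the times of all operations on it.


Machine loads:
  Machine 1: 9 + 7 = 16
  Machine 2: 9 + 1 = 10
  Machine 3: 10 + 2 = 12
Max machine load = 16
Job totals:
  Job 1: 28
  Job 2: 10
Max job total = 28
Lower bound = max(16, 28) = 28

28


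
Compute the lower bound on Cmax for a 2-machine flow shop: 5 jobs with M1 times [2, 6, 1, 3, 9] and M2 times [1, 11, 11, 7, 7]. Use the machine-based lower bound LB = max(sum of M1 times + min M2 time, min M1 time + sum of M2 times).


LB1 = sum(M1 times) + min(M2 times) = 21 + 1 = 22
LB2 = min(M1 times) + sum(M2 times) = 1 + 37 = 38
Lower bound = max(LB1, LB2) = max(22, 38) = 38

38


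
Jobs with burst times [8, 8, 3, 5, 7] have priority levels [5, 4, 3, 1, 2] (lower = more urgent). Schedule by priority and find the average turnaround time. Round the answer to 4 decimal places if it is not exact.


Sort by priority (ascending = highest first):
Order: [(1, 5), (2, 7), (3, 3), (4, 8), (5, 8)]
Completion times:
  Priority 1, burst=5, C=5
  Priority 2, burst=7, C=12
  Priority 3, burst=3, C=15
  Priority 4, burst=8, C=23
  Priority 5, burst=8, C=31
Average turnaround = 86/5 = 17.2

17.2


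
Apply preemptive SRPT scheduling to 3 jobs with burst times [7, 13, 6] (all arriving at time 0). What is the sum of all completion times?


Since all jobs arrive at t=0, SRPT equals SPT ordering.
SPT order: [6, 7, 13]
Completion times:
  Job 1: p=6, C=6
  Job 2: p=7, C=13
  Job 3: p=13, C=26
Total completion time = 6 + 13 + 26 = 45

45
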